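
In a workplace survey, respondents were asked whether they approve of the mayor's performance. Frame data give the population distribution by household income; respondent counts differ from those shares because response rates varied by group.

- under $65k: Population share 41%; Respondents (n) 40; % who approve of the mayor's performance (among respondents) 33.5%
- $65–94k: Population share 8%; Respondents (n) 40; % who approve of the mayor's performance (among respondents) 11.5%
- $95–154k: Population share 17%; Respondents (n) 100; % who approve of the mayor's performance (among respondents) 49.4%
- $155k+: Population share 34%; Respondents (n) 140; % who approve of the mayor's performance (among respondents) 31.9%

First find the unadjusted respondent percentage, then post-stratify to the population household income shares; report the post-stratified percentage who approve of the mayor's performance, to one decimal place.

33.9%

Without adjustment, the pooled respondent share is:
  (40/320)×33.5 + (40/320)×11.5 + (100/320)×49.4 + (140/320)×31.9 = 35.0187%
Post-stratifying to population shares instead:
  0.41×33.5 + 0.08×11.5 + 0.17×49.4 + 0.34×31.9 = 33.899%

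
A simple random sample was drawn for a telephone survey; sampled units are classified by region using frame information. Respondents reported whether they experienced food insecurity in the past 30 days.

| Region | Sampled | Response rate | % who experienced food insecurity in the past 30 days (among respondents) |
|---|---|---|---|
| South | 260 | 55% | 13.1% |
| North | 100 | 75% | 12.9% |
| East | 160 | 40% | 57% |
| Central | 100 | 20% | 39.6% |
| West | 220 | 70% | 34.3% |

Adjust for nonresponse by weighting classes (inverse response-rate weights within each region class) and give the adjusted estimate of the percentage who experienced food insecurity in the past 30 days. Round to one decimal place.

Weighting each respondent by the inverse class response rate inflates each class back to its sampled size, so the class weight is n_sampled:
  South: 260 × 13.1 = 3406
  North: 100 × 12.9 = 1290
  East: 160 × 57 = 9120
  Central: 100 × 39.6 = 3960
  West: 220 × 34.3 = 7546
Adjusted estimate = 25,322 / 840 = 30.1452 → 30.1%.

30.1%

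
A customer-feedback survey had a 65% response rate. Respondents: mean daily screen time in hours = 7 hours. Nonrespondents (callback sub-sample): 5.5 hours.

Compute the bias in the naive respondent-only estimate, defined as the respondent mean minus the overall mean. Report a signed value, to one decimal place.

+0.5

Nonresponse fraction = 1 − 0.65 = 0.35.
Bias = (nonresponse fraction) × (respondent mean − nonrespondent mean)
     = 0.35 × (7 − 5.5) = 0.35 × 1.5 = 0.525.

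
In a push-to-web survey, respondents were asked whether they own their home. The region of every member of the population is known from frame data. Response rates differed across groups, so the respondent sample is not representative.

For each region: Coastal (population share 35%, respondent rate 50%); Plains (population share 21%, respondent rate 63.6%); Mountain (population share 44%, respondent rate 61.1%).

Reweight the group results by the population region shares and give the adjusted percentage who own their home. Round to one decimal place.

Each cell contributes population-share × respondent value:
  Coastal: 0.35 × 50 = 17.5
  Plains: 0.21 × 63.6 = 13.356
  Mountain: 0.44 × 61.1 = 26.884
Post-stratified estimate = 57.74 → 57.7%.

57.7%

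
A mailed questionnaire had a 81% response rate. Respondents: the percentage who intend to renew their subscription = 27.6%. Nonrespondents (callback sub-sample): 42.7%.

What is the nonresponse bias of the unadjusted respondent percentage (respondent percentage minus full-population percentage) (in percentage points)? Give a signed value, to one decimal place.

-2.9 percentage points

Nonresponse fraction = 1 − 0.81 = 0.19.
Bias = (nonresponse fraction) × (respondent percentage − nonrespondent percentage)
     = 0.19 × (27.6 − 42.7) = 0.19 × -15.1 = -2.869.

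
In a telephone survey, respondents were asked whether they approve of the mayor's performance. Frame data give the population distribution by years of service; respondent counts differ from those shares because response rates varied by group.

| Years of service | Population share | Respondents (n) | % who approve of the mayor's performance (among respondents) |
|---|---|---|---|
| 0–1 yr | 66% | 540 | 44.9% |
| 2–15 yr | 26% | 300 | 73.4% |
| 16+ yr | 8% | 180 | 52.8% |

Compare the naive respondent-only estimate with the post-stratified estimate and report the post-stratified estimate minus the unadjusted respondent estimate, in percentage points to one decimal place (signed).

Without adjustment, the pooled respondent share is:
  (540/1020)×44.9 + (300/1020)×73.4 + (180/1020)×52.8 = 54.6765%
Post-stratified estimate weights by population shares:
  0.66×44.9 + 0.26×73.4 + 0.08×52.8 = 52.942%
Difference = 52.942 − 54.6765 = -1.7345 pp.

-1.7 percentage points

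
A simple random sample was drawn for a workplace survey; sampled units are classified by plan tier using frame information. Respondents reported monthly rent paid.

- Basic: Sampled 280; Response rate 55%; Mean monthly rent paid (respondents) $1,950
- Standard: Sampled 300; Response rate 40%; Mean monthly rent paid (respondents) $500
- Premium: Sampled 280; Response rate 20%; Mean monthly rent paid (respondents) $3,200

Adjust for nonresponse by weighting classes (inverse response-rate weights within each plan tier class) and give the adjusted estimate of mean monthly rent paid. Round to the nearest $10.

With weight = n_sampled/n_responded per class, the weighted class total is n_sampled:
  Basic: 280 × 1950 = 546,000
  Standard: 300 × 500 = 150,000
  Premium: 280 × 3200 = 896,000
Adjusted estimate = 1,592,000 / 860 = 1851.16 → $1,850.

$1,850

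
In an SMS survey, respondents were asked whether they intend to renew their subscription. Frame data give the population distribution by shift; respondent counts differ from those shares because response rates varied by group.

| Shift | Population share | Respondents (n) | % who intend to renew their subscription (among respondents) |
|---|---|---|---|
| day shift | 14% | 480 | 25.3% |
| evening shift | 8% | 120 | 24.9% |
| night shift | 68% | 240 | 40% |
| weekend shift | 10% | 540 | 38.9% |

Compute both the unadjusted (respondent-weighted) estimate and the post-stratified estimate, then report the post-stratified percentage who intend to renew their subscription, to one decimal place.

36.6%

Unadjusted (pooled respondent) estimate weights by respondent counts:
  (480/1380)×25.3 + (120/1380)×24.9 + (240/1380)×40 + (540/1380)×38.9 = 33.1435%
Reweighting by population shift shares:
  0.14×25.3 + 0.08×24.9 + 0.68×40 + 0.1×38.9 = 36.624%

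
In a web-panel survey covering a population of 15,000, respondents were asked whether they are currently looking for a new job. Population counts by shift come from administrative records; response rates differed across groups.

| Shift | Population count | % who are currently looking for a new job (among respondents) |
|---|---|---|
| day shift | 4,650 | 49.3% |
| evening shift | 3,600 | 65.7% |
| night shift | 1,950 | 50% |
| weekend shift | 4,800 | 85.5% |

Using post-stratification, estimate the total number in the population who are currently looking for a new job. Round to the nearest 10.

9,740

Apply each group's respondent rate to its population count:
  day shift: 4,650 × 49.3% = 2292.45
  evening shift: 3,600 × 65.7% = 2365.2
  night shift: 1,950 × 50% = 975
  weekend shift: 4,800 × 85.5% = 4104
Estimated total = 9736.65 → 9,740.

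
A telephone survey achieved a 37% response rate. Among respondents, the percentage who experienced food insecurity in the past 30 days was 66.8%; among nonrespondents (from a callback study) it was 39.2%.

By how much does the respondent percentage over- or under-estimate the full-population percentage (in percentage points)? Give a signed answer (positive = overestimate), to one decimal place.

Nonresponse fraction = 1 − 0.37 = 0.63.
Bias = (nonresponse fraction) × (respondent percentage − nonrespondent percentage)
     = 0.63 × (66.8 − 39.2) = 0.63 × 27.6 = 17.388.

+17.4 percentage points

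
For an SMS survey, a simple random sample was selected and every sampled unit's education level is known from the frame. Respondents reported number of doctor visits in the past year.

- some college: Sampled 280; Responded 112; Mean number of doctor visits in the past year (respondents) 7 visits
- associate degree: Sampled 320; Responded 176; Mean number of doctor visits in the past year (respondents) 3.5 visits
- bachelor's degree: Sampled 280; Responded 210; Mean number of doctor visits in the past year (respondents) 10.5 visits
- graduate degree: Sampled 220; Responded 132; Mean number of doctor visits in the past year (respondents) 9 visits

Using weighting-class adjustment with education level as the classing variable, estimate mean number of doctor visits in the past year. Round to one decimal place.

7.3

Response rates by class: some college 112/280 = 40%, associate degree 176/320 = 55%, bachelor's degree 210/280 = 75%, graduate degree 132/220 = 60%.
Inverse-response-rate weighting restores each class to its sampled count, so class totals weight by n_sampled:
  some college: 280 × 7 = 1960
  associate degree: 320 × 3.5 = 1120
  bachelor's degree: 280 × 10.5 = 2940
  graduate degree: 220 × 9 = 1980
Adjusted estimate = 8000 / 1,100 = 7.27273 → 7.3.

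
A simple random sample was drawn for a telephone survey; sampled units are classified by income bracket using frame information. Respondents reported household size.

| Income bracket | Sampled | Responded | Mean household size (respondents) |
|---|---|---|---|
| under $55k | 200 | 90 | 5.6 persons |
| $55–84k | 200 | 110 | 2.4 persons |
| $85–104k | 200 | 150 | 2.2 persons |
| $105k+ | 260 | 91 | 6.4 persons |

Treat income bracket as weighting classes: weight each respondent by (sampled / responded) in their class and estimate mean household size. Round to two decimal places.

Response rates by class: under $55k 90/200 = 45%, $55–84k 110/200 = 55%, $85–104k 150/200 = 75%, $105k+ 91/260 = 35%.
Weighting each respondent by the inverse class response rate inflates each class back to its sampled size, so the class weight is n_sampled:
  under $55k: 200 × 5.6 = 1120
  $55–84k: 200 × 2.4 = 480
  $85–104k: 200 × 2.2 = 440
  $105k+: 260 × 6.4 = 1664
Adjusted estimate = 3704 / 860 = 4.30698 → 4.31.

4.31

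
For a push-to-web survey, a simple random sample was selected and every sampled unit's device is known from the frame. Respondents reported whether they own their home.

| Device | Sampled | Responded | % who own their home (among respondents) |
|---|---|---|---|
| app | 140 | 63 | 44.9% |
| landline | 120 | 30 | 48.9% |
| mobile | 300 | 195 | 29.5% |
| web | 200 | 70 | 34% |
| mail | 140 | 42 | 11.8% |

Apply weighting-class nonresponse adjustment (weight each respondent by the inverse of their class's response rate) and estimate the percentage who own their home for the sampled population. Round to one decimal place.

Response rates by class: app 63/140 = 45%, landline 30/120 = 25%, mobile 195/300 = 65%, web 70/200 = 35%, mail 42/140 = 30%.
Inverse-response-rate weighting restores each class to its sampled count, so class totals weight by n_sampled:
  app: 140 × 44.9 = 6286
  landline: 120 × 48.9 = 5868
  mobile: 300 × 29.5 = 8850
  web: 200 × 34 = 6800
  mail: 140 × 11.8 = 1652
Adjusted estimate = 29,456 / 900 = 32.7289 → 32.7%.

32.7%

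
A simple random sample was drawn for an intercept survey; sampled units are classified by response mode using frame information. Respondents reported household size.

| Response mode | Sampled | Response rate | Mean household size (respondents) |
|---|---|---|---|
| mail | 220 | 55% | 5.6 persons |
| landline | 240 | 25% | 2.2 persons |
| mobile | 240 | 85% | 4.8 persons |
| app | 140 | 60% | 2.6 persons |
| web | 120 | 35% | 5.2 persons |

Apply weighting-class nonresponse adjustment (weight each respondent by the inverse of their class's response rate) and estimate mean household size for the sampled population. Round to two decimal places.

Each respondent's weight = sampled/responded in their class; summing within a class gives n_sampled, so:
  mail: 220 × 5.6 = 1232
  landline: 240 × 2.2 = 528
  mobile: 240 × 4.8 = 1152
  app: 140 × 2.6 = 364
  web: 120 × 5.2 = 624
Adjusted estimate = 3900 / 960 = 4.0625 → 4.06.

4.06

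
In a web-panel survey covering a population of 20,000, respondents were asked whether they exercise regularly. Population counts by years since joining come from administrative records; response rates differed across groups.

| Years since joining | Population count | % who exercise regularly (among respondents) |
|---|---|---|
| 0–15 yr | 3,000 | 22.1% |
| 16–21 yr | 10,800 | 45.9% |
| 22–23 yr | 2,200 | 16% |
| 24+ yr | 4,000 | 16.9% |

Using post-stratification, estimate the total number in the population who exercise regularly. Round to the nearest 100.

Apply each group's respondent rate to its population count:
  0–15 yr: 3,000 × 22.1% = 663
  16–21 yr: 10,800 × 45.9% = 4957.2
  22–23 yr: 2,200 × 16% = 352
  24+ yr: 4,000 × 16.9% = 676
Estimated total = 6648.2 → 6,600.

6,600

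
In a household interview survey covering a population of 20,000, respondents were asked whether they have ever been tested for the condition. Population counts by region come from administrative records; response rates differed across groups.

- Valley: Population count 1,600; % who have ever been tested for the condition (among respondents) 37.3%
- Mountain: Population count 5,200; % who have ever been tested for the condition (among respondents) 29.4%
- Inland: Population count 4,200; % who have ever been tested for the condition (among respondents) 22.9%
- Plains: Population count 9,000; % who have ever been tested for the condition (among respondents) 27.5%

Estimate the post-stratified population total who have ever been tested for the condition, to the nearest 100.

Apply each group's respondent rate to its population count:
  Valley: 1,600 × 37.3% = 596.8
  Mountain: 5,200 × 29.4% = 1528.8
  Inland: 4,200 × 22.9% = 961.8
  Plains: 9,000 × 27.5% = 2475
Estimated total = 5562.4 → 5,600.

5,600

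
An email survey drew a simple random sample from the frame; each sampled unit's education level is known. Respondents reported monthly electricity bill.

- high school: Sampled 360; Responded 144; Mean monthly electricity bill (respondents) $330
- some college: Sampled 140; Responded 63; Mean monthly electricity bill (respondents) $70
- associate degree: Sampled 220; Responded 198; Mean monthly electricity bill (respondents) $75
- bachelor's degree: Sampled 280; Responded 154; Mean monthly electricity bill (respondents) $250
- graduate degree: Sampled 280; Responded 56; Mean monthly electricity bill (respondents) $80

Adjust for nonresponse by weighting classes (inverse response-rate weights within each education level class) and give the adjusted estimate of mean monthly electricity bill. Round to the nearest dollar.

Class response rates: high school 144/360 = 40%, some college 63/140 = 45%, associate degree 198/220 = 90%, bachelor's degree 154/280 = 55%, graduate degree 56/280 = 20%.
Inverse-response-rate weighting restores each class to its sampled count, so class totals weight by n_sampled:
  high school: 360 × 330 = 118,800
  some college: 140 × 70 = 9800
  associate degree: 220 × 75 = 16,500
  bachelor's degree: 280 × 250 = 70,000
  graduate degree: 280 × 80 = 22,400
Adjusted estimate = 237,500 / 1,280 = 185.547 → $186.

$186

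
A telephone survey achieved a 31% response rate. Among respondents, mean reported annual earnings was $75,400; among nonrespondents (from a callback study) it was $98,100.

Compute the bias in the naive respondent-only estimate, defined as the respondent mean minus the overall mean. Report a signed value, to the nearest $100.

Nonresponse fraction = 1 − 0.31 = 0.69.
Bias = (nonresponse fraction) × (respondent mean − nonrespondent mean)
     = 0.69 × (75,400 − 98,100) = 0.69 × -22,700 = -15,663.

-$15,700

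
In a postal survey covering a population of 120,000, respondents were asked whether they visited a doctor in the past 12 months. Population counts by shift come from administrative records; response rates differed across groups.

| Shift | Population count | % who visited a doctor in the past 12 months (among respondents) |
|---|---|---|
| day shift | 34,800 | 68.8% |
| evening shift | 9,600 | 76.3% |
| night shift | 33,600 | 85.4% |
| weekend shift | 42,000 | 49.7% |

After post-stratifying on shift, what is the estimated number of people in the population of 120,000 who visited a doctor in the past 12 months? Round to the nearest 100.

Estimated count per cell = population count × respondent percentage:
  day shift: 34,800 × 68.8% = 23942.4
  evening shift: 9,600 × 76.3% = 7324.8
  night shift: 33,600 × 85.4% = 28694.4
  weekend shift: 42,000 × 49.7% = 20,874
Estimated total = 80835.6 → 80,800.

80,800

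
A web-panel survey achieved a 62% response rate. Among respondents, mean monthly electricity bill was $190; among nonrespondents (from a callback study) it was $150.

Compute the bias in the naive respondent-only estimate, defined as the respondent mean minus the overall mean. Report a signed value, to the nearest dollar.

Nonresponse fraction = 1 − 0.62 = 0.38.
Bias = (nonresponse fraction) × (respondent mean − nonrespondent mean)
     = 0.38 × (190 − 150) = 0.38 × 40 = 15.2.

+$15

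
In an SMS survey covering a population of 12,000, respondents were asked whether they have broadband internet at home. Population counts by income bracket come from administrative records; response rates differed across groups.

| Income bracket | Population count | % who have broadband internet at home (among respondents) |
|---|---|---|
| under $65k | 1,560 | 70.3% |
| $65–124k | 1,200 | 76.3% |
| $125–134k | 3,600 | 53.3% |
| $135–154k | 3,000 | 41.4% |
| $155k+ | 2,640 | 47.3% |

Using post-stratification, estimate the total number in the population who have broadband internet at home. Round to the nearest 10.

Apply each group's respondent rate to its population count:
  under $65k: 1,560 × 70.3% = 1096.68
  $65–124k: 1,200 × 76.3% = 915.6
  $125–134k: 3,600 × 53.3% = 1918.8
  $135–154k: 3,000 × 41.4% = 1242
  $155k+: 2,640 × 47.3% = 1248.72
Estimated total = 6421.8 → 6,420.

6,420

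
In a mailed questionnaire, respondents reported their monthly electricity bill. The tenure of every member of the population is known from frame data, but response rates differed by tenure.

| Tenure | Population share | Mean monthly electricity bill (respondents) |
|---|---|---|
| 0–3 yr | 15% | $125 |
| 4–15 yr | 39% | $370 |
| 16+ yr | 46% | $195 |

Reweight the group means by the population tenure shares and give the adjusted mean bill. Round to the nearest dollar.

$253

Reweight to the known tenure distribution:
  0–3 yr: 0.15 × 125 = 18.75
  4–15 yr: 0.39 × 370 = 144.3
  16+ yr: 0.46 × 195 = 89.7
Post-stratified estimate = 252.75 → $253.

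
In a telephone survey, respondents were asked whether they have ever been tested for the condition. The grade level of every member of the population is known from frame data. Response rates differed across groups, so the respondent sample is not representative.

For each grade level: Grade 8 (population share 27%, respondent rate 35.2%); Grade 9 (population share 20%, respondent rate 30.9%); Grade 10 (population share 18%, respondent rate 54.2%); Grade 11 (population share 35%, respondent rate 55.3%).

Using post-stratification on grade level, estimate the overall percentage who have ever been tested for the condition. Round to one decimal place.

44.8%

Reweight to the known grade level distribution:
  Grade 8: 0.27 × 35.2 = 9.504
  Grade 9: 0.2 × 30.9 = 6.18
  Grade 10: 0.18 × 54.2 = 9.756
  Grade 11: 0.35 × 55.3 = 19.355
Post-stratified estimate = 44.795 → 44.8%.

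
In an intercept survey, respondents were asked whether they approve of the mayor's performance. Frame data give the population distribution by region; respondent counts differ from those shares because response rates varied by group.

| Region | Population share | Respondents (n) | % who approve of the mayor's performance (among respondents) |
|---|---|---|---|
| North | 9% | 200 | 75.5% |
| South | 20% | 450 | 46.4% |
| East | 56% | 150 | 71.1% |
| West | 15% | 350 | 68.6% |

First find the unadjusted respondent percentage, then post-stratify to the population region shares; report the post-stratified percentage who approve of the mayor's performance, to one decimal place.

66.2%

Naive respondent-only estimate (weights = respondent counts):
  (200/1150)×75.5 + (450/1150)×46.4 + (150/1150)×71.1 + (350/1150)×68.6 = 61.4391%
Post-stratifying to population shares instead:
  0.09×75.5 + 0.2×46.4 + 0.56×71.1 + 0.15×68.6 = 66.181%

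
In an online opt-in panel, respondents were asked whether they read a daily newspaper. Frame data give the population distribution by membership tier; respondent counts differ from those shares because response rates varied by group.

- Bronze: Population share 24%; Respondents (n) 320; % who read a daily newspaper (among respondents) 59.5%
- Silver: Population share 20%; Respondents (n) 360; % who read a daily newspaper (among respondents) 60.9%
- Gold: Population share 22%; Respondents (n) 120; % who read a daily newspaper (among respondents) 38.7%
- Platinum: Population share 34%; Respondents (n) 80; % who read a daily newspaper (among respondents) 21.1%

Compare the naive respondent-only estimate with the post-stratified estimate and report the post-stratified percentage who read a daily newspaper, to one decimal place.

Without adjustment, the pooled respondent share is:
  (320/880)×59.5 + (360/880)×60.9 + (120/880)×38.7 + (80/880)×21.1 = 53.7455%
Reweighting by population membership tier shares:
  0.24×59.5 + 0.2×60.9 + 0.22×38.7 + 0.34×21.1 = 42.148%

42.1%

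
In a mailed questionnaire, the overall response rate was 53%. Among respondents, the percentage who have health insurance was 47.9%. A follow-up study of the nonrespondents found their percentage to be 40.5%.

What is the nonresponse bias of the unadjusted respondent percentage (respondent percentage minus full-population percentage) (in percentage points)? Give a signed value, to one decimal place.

Nonresponse fraction = 1 − 0.53 = 0.47.
Bias = (nonresponse fraction) × (respondent percentage − nonrespondent percentage)
     = 0.47 × (47.9 − 40.5) = 0.47 × 7.4 = 3.478.

+3.5 percentage points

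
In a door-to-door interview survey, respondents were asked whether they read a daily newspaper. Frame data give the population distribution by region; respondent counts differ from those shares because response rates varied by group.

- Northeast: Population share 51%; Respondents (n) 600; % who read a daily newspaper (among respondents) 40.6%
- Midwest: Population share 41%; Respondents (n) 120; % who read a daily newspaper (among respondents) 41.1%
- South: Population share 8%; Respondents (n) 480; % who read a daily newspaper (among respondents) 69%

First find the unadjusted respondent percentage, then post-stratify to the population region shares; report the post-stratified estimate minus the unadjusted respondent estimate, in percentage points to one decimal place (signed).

Without adjustment, the pooled respondent share is:
  (600/1200)×40.6 + (120/1200)×41.1 + (480/1200)×69 = 52.01%
Reweighting by population region shares:
  0.51×40.6 + 0.41×41.1 + 0.08×69 = 43.077%
Difference = 43.077 − 52.01 = -8.933 pp.

-8.9 percentage points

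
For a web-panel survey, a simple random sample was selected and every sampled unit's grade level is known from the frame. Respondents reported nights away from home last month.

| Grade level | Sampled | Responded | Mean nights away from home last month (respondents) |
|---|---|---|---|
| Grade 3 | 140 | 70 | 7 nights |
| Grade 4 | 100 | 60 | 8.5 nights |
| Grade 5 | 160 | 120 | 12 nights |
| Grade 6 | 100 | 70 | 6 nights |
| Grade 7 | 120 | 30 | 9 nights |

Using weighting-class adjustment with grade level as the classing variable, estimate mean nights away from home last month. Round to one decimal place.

Response rates by class: Grade 3 70/140 = 50%, Grade 4 60/100 = 60%, Grade 5 120/160 = 75%, Grade 6 70/100 = 70%, Grade 7 30/120 = 25%.
Weighting each respondent by the inverse class response rate inflates each class back to its sampled size, so the class weight is n_sampled:
  Grade 3: 140 × 7 = 980
  Grade 4: 100 × 8.5 = 850
  Grade 5: 160 × 12 = 1920
  Grade 6: 100 × 6 = 600
  Grade 7: 120 × 9 = 1080
Adjusted estimate = 5430 / 620 = 8.75807 → 8.8.

8.8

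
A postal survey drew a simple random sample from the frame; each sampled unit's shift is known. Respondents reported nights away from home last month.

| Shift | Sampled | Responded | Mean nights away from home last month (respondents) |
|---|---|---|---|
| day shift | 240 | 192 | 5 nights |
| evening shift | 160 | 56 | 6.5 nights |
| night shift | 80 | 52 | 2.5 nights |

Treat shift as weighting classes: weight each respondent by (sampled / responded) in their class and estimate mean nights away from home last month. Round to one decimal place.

5.1

Class response rates: day shift 192/240 = 80%, evening shift 56/160 = 35%, night shift 52/80 = 65%.
Inverse-response-rate weighting restores each class to its sampled count, so class totals weight by n_sampled:
  day shift: 240 × 5 = 1200
  evening shift: 160 × 6.5 = 1040
  night shift: 80 × 2.5 = 200
Adjusted estimate = 2440 / 480 = 5.08333 → 5.1.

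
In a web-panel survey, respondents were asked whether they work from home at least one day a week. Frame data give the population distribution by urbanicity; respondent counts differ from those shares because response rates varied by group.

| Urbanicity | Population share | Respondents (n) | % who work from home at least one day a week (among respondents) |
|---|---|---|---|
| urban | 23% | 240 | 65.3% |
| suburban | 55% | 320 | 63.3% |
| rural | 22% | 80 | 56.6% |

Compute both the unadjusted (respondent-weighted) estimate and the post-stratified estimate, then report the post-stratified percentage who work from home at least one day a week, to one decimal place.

62.3%

Naive respondent-only estimate (weights = respondent counts):
  (240/640)×65.3 + (320/640)×63.3 + (80/640)×56.6 = 63.2125%
Post-stratified estimate weights by population shares:
  0.23×65.3 + 0.55×63.3 + 0.22×56.6 = 62.286%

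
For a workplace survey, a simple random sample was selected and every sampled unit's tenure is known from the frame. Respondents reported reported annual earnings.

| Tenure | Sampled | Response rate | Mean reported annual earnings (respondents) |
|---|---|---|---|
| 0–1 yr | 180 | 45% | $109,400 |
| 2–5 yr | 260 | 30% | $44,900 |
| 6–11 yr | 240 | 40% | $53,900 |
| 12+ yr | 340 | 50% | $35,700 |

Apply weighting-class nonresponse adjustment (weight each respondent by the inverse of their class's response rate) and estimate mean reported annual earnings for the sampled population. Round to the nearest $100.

$55,300

Each respondent's weight = sampled/responded in their class; summing within a class gives n_sampled, so:
  0–1 yr: 180 × 109,400 = 19,692,000
  2–5 yr: 260 × 44,900 = 11,674,000
  6–11 yr: 240 × 53,900 = 12,936,000
  12+ yr: 340 × 35,700 = 12,138,000
Adjusted estimate = 56,440,000 / 1,020 = 55333.3 → $55,300.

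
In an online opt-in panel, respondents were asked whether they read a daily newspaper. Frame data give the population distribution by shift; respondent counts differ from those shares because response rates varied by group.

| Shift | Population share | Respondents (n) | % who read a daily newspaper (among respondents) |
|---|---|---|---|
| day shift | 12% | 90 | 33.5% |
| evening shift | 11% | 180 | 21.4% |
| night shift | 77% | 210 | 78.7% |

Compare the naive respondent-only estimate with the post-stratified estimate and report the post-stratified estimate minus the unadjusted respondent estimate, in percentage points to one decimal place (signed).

Unadjusted (pooled respondent) estimate weights by respondent counts:
  (90/480)×33.5 + (180/480)×21.4 + (210/480)×78.7 = 48.7375%
Post-stratifying to population shares instead:
  0.12×33.5 + 0.11×21.4 + 0.77×78.7 = 66.973%
Difference = 66.973 − 48.7375 = 18.2355 pp.

+18.2 percentage points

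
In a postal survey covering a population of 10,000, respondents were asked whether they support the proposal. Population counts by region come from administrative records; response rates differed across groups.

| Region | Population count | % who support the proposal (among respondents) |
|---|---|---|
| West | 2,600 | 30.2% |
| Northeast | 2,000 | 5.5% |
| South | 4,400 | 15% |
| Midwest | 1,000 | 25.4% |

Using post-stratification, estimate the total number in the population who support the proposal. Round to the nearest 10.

Each cell contributes its population count × the respondent rate:
  West: 2,600 × 30.2% = 785.2
  Northeast: 2,000 × 5.5% = 110
  South: 4,400 × 15% = 660
  Midwest: 1,000 × 25.4% = 254
Estimated total = 1809.2 → 1,810.

1,810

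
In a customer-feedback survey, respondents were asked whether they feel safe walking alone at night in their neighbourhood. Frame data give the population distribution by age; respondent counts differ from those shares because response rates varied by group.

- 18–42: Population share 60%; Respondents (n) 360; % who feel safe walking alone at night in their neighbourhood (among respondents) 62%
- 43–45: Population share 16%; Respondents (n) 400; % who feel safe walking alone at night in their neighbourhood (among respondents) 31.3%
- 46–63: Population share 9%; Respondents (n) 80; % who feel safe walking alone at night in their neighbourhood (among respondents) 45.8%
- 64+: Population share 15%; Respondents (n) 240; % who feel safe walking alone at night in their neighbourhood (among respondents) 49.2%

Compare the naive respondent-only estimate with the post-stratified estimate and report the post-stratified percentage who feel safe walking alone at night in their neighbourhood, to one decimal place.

Naive respondent-only estimate (weights = respondent counts):
  (360/1080)×62 + (400/1080)×31.3 + (80/1080)×45.8 + (240/1080)×49.2 = 46.5852%
Post-stratifying to population shares instead:
  0.6×62 + 0.16×31.3 + 0.09×45.8 + 0.15×49.2 = 53.71%

53.7%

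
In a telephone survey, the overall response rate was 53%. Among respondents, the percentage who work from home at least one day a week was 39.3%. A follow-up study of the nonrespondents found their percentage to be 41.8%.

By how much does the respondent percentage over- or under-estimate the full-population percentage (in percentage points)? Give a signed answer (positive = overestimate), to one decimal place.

-1.2 percentage points

Nonresponse fraction = 1 − 0.53 = 0.47.
Bias = (nonresponse fraction) × (respondent percentage − nonrespondent percentage)
     = 0.47 × (39.3 − 41.8) = 0.47 × -2.5 = -1.175.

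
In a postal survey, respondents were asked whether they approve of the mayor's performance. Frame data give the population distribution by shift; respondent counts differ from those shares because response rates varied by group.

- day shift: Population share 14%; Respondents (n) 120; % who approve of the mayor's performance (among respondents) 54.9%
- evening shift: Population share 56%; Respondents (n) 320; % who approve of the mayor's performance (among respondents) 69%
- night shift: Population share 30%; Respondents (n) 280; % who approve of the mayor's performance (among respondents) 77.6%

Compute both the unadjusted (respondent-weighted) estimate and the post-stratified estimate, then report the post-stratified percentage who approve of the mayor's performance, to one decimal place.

Without adjustment, the pooled respondent share is:
  (120/720)×54.9 + (320/720)×69 + (280/720)×77.6 = 69.9944%
Reweighting by population shift shares:
  0.14×54.9 + 0.56×69 + 0.3×77.6 = 69.606%

69.6%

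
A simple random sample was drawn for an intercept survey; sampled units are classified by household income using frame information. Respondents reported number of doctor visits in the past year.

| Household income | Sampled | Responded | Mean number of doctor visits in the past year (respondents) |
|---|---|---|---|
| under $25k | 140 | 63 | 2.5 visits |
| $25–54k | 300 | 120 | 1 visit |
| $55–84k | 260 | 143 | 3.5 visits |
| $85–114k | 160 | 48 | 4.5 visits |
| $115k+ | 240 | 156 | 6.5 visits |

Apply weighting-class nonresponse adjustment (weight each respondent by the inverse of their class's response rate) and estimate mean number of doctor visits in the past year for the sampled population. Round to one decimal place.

Class response rates: under $25k 63/140 = 45%, $25–54k 120/300 = 40%, $55–84k 143/260 = 55%, $85–114k 48/160 = 30%, $115k+ 156/240 = 65%.
Weighting each respondent by the inverse class response rate inflates each class back to its sampled size, so the class weight is n_sampled:
  under $25k: 140 × 2.5 = 350
  $25–54k: 300 × 1 = 300
  $55–84k: 260 × 3.5 = 910
  $85–114k: 160 × 4.5 = 720
  $115k+: 240 × 6.5 = 1560
Adjusted estimate = 3840 / 1,100 = 3.49091 → 3.5.

3.5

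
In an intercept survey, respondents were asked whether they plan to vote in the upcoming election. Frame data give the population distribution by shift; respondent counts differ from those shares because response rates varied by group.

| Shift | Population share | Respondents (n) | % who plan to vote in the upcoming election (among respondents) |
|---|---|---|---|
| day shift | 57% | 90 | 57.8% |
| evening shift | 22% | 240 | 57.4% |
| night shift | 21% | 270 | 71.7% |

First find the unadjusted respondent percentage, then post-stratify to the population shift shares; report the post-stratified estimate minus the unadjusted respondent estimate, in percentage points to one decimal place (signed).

Naive respondent-only estimate (weights = respondent counts):
  (90/600)×57.8 + (240/600)×57.4 + (270/600)×71.7 = 63.895%
Post-stratified estimate weights by population shares:
  0.57×57.8 + 0.22×57.4 + 0.21×71.7 = 60.631%
Difference = 60.631 − 63.895 = -3.264 pp.

-3.3 percentage points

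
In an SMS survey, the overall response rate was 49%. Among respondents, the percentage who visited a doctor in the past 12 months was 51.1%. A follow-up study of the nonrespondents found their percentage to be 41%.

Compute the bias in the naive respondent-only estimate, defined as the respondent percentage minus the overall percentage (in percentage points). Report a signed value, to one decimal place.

Nonresponse fraction = 1 − 0.49 = 0.51.
Bias = (nonresponse fraction) × (respondent percentage − nonrespondent percentage)
     = 0.51 × (51.1 − 41) = 0.51 × 10.1 = 5.151.

+5.2 percentage points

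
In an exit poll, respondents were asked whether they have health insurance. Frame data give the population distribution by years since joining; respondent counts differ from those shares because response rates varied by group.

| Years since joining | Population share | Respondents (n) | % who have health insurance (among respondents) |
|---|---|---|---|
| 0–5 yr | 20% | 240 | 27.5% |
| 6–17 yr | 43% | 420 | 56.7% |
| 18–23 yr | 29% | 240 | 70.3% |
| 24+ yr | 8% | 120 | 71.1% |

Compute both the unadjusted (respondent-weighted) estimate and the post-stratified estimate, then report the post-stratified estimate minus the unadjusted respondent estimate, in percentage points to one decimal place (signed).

+1.2 percentage points

Naive respondent-only estimate (weights = respondent counts):
  (240/1020)×27.5 + (420/1020)×56.7 + (240/1020)×70.3 + (120/1020)×71.1 = 54.7235%
Post-stratified estimate weights by population shares:
  0.2×27.5 + 0.43×56.7 + 0.29×70.3 + 0.08×71.1 = 55.956%
Difference = 55.956 − 54.7235 = 1.2325 pp.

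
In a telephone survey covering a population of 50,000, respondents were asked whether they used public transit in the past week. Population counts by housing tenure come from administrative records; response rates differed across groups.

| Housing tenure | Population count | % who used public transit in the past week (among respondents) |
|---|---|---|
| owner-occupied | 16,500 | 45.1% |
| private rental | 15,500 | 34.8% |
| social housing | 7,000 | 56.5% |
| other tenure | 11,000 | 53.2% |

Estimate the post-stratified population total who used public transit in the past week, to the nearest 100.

Apply each group's respondent rate to its population count:
  owner-occupied: 16,500 × 45.1% = 7441.5
  private rental: 15,500 × 34.8% = 5394
  social housing: 7,000 × 56.5% = 3955
  other tenure: 11,000 × 53.2% = 5852
Estimated total = 22642.5 → 22,600.

22,600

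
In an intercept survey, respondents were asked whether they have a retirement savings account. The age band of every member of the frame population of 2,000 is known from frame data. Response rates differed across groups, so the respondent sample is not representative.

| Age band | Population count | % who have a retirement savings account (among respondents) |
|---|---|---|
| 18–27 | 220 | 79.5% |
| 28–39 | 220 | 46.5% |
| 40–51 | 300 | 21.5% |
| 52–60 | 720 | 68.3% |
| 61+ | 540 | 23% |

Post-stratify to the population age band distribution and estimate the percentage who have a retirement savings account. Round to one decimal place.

Each cell contributes population-share × respondent value:
  18–27: (220/2,000) × 79.5 = 8.745
  28–39: (220/2,000) × 46.5 = 5.115
  40–51: (300/2,000) × 21.5 = 3.225
  52–60: (720/2,000) × 68.3 = 24.588
  61+: (540/2,000) × 23 = 6.21
Post-stratified estimate = 47.883 → 47.9%.

47.9%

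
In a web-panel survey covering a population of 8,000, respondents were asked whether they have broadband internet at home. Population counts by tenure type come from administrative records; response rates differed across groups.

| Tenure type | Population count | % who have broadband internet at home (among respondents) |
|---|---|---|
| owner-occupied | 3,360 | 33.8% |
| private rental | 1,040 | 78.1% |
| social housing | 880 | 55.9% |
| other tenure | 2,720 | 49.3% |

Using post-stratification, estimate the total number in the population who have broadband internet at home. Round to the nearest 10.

Each cell contributes its population count × the respondent rate:
  owner-occupied: 3,360 × 33.8% = 1135.68
  private rental: 1,040 × 78.1% = 812.24
  social housing: 880 × 55.9% = 491.92
  other tenure: 2,720 × 49.3% = 1340.96
Estimated total = 3780.8 → 3,780.

3,780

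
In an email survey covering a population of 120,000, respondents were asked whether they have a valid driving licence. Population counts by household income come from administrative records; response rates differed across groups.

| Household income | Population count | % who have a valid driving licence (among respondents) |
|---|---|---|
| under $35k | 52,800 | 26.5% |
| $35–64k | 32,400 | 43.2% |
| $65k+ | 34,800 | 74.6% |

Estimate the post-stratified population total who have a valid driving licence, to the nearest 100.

Each cell contributes its population count × the respondent rate:
  under $35k: 52,800 × 26.5% = 13,992
  $35–64k: 32,400 × 43.2% = 13996.8
  $65k+: 34,800 × 74.6% = 25960.8
Estimated total = 53949.6 → 53,900.

53,900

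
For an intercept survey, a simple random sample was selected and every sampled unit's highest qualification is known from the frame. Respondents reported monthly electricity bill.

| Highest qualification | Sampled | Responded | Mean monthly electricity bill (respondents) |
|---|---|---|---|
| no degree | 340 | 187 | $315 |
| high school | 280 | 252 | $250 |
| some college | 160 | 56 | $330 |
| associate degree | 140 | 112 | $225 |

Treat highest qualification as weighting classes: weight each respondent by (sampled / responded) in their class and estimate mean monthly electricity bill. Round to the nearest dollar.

$284

Response rates by class: no degree 187/340 = 55%, high school 252/280 = 90%, some college 56/160 = 35%, associate degree 112/140 = 80%.
Inverse-response-rate weighting restores each class to its sampled count, so class totals weight by n_sampled:
  no degree: 340 × 315 = 107,100
  high school: 280 × 250 = 70,000
  some college: 160 × 330 = 52,800
  associate degree: 140 × 225 = 31,500
Adjusted estimate = 261,400 / 920 = 284.13 → $284.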